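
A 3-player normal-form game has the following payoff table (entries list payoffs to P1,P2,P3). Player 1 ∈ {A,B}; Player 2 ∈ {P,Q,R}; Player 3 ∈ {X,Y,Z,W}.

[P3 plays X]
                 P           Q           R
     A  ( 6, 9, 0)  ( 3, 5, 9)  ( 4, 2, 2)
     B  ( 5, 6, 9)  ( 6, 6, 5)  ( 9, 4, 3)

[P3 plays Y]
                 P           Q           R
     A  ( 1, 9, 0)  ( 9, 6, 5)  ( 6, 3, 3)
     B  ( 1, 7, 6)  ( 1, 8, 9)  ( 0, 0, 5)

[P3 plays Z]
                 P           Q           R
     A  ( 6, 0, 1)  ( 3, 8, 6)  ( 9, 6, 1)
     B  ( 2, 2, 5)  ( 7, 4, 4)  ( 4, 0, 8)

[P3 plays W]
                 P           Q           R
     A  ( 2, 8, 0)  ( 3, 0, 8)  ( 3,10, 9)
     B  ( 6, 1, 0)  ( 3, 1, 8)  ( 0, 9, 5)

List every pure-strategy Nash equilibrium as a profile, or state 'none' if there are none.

PSNE = {(A,R,W)}

(A,P,X): not NE [P3→Z gives 1>0]
(A,P,Y): not NE [P3→Z gives 1>0]
(A,P,Z): not NE [P2→Q gives 8>0]
(A,P,W): not NE [P1→B gives 6>2; P2→R gives 10>8; P3→Z gives 1>0]
(A,Q,X): not NE [P1→B gives 6>3; P2→P gives 9>5]
(A,Q,Y): not NE [P2→P gives 9>6; P3→X gives 9>5]
(A,Q,Z): not NE [P1→B gives 7>3; P3→X gives 9>6]
(A,Q,W): not NE [P2→R gives 10>0; P3→X gives 9>8]
(A,R,X): not NE [P1→B gives 9>4; P2→P gives 9>2; P3→W gives 9>2]
(A,R,Y): not NE [P2→P gives 9>3; P3→W gives 9>3]
(A,R,Z): not NE [P2→Q gives 8>6; P3→W gives 9>1]
(A,R,W): NE
(B,P,X): not NE [P1→A gives 6>5]
(B,P,Y): not NE [P2→Q gives 8>7; P3→X gives 9>6]
(B,P,Z): not NE [P1→A gives 6>2; P2→Q gives 4>2; P3→X gives 9>5]
(B,P,W): not NE [P2→R gives 9>1; P3→X gives 9>0]
(B,Q,X): not NE [P3→Y gives 9>5]
(B,Q,Y): not NE [P1→A gives 9>1]
(B,Q,Z): not NE [P3→Y gives 9>4]
(B,Q,W): not NE [P2→R gives 9>1; P3→Y gives 9>8]
(B,R,X): not NE [P2→Q gives 6>4; P3→Z gives 8>3]
(B,R,Y): not NE [P1→A gives 6>0; P2→Q gives 8>0; P3→Z gives 8>5]
(B,R,Z): not NE [P1→A gives 9>4; P2→Q gives 4>0]
(B,R,W): not NE [P1→A gives 3>0; P3→Z gives 8>5]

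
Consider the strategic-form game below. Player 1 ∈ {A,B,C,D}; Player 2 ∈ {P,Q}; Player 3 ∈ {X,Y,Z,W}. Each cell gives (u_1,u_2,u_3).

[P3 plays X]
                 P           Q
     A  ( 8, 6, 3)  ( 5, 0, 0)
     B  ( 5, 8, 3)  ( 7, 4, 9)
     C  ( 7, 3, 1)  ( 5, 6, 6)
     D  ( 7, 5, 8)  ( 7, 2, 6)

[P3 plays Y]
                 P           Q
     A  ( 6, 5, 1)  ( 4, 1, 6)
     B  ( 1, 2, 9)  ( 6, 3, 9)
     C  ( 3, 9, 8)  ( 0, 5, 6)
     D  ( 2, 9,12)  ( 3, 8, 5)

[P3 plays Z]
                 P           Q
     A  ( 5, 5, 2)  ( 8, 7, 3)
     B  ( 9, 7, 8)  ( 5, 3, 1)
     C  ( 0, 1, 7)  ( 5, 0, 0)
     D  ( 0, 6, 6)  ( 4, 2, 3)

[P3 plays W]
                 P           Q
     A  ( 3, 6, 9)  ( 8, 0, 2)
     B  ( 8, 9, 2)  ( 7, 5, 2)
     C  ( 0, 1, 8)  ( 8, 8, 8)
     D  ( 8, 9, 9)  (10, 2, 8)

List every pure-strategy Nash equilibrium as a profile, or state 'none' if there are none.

(A,P,X): not NE [P3→W gives 9>3]
(A,P,Y): not NE [P3→W gives 9>1]
(A,P,Z): not NE [P1→B gives 9>5; P2→Q gives 7>5; P3→W gives 9>2]
(A,P,W): not NE [P1→D gives 8>3]
(A,Q,X): not NE [P1→D gives 7>5; P2→P gives 6>0; P3→Y gives 6>0]
(A,Q,Y): not NE [P1→B gives 6>4; P2→P gives 5>1]
(A,Q,Z): not NE [P3→Y gives 6>3]
(A,Q,W): not NE [P1→D gives 10>8; P2→P gives 6>0; P3→Y gives 6>2]
(B,P,X): not NE [P1→A gives 8>5; P3→Y gives 9>3]
(B,P,Y): not NE [P1→A gives 6>1; P2→Q gives 3>2]
(B,P,Z): not NE [P3→Y gives 9>8]
(B,P,W): not NE [P3→Y gives 9>2]
(B,Q,X): not NE [P2→P gives 8>4]
(B,Q,Y): NE
(B,Q,Z): not NE [P1→A gives 8>5; P2→P gives 7>3; P3→Y gives 9>1]
(B,Q,W): not NE [P1→D gives 10>7; P2→P gives 9>5; P3→Y gives 9>2]
(C,P,X): not NE [P1→A gives 8>7; P2→Q gives 6>3; P3→W gives 8>1]
(C,P,Y): not NE [P1→A gives 6>3]
(C,P,Z): not NE [P1→B gives 9>0; P3→W gives 8>7]
(C,P,W): not NE [P1→D gives 8>0; P2→Q gives 8>1]
(C,Q,X): not NE [P1→D gives 7>5; P3→W gives 8>6]
(C,Q,Y): not NE [P1→B gives 6>0; P2→P gives 9>5; P3→W gives 8>6]
(C,Q,Z): not NE [P1→A gives 8>5; P2→P gives 1>0; P3→W gives 8>0]
(C,Q,W): not NE [P1→D gives 10>8]
(D,P,X): not NE [P1→A gives 8>7; P3→Y gives 12>8]
(D,P,Y): not NE [P1→A gives 6>2]
(D,P,Z): not NE [P1→B gives 9>0; P3→Y gives 12>6]
(D,P,W): not NE [P3→Y gives 12>9]
(D,Q,X): not NE [P2→P gives 5>2; P3→W gives 8>6]
(D,Q,Y): not NE [P1→B gives 6>3; P2→P gives 9>8; P3→W gives 8>5]
(D,Q,Z): not NE [P1→A gives 8>4; P2→P gives 6>2; P3→W gives 8>3]
(D,Q,W): not NE [P2→P gives 9>2]

PSNE = {(B,Q,Y)}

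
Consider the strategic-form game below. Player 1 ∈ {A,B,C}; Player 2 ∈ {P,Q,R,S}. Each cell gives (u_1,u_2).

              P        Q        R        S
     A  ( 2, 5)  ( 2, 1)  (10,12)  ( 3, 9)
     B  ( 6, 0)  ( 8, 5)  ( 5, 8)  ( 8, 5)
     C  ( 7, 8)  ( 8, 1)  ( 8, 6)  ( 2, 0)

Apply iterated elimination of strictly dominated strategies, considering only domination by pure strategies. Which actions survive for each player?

P2 drop Q (R beats it: A:12>1 B:8>5 C:6>1)
P2 drop S (R beats it: A:12>9 B:8>5 C:6>0)
P1 drop B (C beats it: P:7>6 R:8>5)
P1→{A,C} P2→{P,R}

Remaining: P1:{A,C} P2:{P,R}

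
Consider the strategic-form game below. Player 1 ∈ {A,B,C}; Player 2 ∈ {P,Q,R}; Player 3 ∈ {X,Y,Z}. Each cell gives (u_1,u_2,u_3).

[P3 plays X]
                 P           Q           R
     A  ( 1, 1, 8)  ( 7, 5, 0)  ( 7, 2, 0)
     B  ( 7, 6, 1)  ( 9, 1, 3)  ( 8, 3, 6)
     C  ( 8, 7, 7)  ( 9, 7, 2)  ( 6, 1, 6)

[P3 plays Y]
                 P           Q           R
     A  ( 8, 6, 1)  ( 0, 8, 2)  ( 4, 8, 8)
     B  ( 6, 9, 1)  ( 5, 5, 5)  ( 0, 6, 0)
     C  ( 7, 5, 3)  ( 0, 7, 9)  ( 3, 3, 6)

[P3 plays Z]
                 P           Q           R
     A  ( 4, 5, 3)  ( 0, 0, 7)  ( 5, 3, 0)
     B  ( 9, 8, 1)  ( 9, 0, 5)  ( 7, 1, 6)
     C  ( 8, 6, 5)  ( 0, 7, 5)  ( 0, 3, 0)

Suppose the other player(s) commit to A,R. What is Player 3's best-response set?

u_3(X vs A,R) = 0
u_3(Y vs A,R) = 8
u_3(Z vs A,R) = 0
max payoff 8 at {Y}

BR_3 = {Y}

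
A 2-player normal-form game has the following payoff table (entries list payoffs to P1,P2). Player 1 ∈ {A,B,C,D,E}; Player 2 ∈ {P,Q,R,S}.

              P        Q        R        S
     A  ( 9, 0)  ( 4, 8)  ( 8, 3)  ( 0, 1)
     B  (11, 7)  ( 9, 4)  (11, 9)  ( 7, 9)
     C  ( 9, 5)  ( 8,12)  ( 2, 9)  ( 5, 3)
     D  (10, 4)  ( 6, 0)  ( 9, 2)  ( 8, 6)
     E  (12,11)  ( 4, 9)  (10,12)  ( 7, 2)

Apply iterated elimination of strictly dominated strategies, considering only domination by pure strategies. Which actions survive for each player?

Survivors P1:{B,D,E} P2:{P,R,S}

P1 drop A (B beats it: P:11>9 Q:9>4 R:11>8 S:7>0)
P1 drop C (B beats it: P:11>9 Q:9>8 R:11>2 S:7>5)
P2 drop Q (P beats it: B:7>4 D:4>0 E:11>9)
P1→{B,D,E} P2→{P,R,S}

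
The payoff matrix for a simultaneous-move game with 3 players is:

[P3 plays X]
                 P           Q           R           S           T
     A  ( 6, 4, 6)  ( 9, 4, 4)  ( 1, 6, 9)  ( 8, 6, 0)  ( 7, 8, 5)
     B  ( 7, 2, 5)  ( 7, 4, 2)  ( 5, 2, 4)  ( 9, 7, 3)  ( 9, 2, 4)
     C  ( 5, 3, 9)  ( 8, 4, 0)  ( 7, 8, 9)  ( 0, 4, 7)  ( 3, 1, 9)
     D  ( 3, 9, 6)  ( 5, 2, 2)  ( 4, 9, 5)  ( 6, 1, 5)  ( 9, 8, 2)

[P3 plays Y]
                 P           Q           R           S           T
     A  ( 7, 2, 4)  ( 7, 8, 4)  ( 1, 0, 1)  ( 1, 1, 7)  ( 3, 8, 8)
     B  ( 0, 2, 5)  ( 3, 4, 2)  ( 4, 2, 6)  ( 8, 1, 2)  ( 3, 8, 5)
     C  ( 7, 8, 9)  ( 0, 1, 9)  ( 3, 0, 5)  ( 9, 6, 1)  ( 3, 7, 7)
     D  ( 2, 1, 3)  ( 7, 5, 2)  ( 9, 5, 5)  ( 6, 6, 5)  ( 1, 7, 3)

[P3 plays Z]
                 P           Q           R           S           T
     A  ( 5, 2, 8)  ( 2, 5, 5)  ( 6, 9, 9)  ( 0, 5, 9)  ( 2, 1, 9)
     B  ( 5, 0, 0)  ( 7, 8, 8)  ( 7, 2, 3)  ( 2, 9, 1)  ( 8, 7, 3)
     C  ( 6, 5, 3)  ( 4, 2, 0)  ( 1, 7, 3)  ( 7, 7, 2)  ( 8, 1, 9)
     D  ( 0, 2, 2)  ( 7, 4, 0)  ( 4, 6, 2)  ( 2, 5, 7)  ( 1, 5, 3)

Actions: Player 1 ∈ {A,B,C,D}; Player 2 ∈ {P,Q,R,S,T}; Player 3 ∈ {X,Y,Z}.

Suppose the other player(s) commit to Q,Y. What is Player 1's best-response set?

argmax u_1 = {A,D}

u_1(A vs Q,Y) = 7
u_1(B vs Q,Y) = 3
u_1(C vs Q,Y) = 0
u_1(D vs Q,Y) = 7
max payoff 7 at {A,D}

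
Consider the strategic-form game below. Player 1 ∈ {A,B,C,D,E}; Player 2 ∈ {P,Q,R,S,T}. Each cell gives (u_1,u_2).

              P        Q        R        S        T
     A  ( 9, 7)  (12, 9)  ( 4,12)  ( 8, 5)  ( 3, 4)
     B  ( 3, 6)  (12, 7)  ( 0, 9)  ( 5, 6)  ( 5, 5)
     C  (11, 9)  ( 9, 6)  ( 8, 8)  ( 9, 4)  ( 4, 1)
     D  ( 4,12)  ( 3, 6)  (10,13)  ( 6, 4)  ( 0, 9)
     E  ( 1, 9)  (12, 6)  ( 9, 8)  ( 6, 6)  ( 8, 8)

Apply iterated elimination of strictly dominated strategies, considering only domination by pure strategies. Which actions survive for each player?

P2 drop Q (R beats it: A:12>9 B:9>7 C:8>6 D:13>6 E:8>6)
P1 drop A (C beats it: P:11>9 R:8>4 S:9>8 T:4>3)
P2 drop S (R beats it: B:9>6 C:8>4 D:13>4 E:8>6)
P2 drop T (P beats it: B:6>5 C:9>1 D:12>9 E:9>8)
P1 drop B (C beats it: P:11>3 R:8>0)
P1 drop E (D beats it: P:4>1 R:10>9)
P1→{C,D} P2→{P,R}

Survivors P1:{C,D} P2:{P,R}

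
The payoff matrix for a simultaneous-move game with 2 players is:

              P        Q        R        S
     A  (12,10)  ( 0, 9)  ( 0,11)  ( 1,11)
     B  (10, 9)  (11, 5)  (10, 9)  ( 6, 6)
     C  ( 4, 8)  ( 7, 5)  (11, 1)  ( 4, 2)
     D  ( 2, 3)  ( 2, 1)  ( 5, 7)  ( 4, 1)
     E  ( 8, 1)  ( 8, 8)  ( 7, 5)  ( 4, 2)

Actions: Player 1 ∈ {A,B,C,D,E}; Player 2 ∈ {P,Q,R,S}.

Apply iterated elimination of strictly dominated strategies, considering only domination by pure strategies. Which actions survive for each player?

P1 drop D (B beats it: P:10>2 Q:11>2 R:10>5 S:6>4)
P1 drop E (B beats it: P:10>8 Q:11>8 R:10>7 S:6>4)
P2 drop Q (P beats it: A:10>9 B:9>5 C:8>5)
P1→{A,B,C} P2→{P,R,S}

Survivors P1:{A,B,C} P2:{P,R,S}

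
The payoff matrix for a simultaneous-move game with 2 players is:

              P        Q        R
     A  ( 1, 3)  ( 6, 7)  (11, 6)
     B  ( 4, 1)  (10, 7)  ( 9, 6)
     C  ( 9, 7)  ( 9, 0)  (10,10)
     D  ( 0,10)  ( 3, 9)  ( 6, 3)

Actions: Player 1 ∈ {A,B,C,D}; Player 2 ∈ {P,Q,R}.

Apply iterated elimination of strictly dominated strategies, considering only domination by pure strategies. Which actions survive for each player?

P1 drop D (A beats it: P:1>0 Q:6>3 R:11>6)
P2 drop P (R beats it: A:6>3 B:6>1 C:10>7)
P1→{A,B,C} P2→{Q,R}

IESDS → P1:{A,B,C} P2:{Q,R}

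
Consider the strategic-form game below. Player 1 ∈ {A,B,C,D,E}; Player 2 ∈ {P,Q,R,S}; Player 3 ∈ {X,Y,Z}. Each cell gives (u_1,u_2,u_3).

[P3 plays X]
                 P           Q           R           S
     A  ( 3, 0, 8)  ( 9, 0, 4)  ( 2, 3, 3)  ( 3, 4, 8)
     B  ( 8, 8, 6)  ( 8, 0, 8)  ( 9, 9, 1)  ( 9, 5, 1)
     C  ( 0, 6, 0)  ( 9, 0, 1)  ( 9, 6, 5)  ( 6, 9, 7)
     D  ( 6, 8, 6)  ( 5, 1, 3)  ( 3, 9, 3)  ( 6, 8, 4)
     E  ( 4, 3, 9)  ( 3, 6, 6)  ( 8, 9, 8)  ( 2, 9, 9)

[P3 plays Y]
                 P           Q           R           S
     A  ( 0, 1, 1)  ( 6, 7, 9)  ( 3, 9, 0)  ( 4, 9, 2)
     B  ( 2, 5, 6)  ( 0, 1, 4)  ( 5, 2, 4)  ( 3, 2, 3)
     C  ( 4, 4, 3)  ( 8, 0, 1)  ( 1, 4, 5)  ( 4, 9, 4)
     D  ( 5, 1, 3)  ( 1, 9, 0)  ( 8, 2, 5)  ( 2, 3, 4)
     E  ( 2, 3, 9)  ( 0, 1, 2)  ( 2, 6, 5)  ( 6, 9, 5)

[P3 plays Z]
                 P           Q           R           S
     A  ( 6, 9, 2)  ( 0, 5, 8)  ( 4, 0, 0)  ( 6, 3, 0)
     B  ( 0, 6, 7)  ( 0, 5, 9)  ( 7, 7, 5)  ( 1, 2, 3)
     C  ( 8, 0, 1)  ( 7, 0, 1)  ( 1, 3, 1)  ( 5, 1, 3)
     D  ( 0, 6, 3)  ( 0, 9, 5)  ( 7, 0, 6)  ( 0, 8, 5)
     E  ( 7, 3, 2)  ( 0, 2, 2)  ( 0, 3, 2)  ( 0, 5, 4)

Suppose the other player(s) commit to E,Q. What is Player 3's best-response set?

u_3(X vs E,Q) = 6
u_3(Y vs E,Q) = 2
u_3(Z vs E,Q) = 2
max payoff 6 at {X}

argmax u_3 = {X}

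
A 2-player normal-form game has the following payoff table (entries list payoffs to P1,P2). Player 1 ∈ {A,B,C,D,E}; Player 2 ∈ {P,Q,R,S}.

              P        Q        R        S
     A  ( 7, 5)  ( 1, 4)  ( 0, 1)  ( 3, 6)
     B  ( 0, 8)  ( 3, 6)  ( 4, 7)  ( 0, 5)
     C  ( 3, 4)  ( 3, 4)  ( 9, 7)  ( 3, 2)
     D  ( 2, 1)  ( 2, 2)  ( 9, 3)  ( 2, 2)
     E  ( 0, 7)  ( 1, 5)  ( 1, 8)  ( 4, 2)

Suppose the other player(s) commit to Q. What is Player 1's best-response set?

u_1(A vs Q) = 1
u_1(B vs Q) = 3
u_1(C vs Q) = 3
u_1(D vs Q) = 2
u_1(E vs Q) = 1
max payoff 3 at {B,C}

BR_1 = {B,C}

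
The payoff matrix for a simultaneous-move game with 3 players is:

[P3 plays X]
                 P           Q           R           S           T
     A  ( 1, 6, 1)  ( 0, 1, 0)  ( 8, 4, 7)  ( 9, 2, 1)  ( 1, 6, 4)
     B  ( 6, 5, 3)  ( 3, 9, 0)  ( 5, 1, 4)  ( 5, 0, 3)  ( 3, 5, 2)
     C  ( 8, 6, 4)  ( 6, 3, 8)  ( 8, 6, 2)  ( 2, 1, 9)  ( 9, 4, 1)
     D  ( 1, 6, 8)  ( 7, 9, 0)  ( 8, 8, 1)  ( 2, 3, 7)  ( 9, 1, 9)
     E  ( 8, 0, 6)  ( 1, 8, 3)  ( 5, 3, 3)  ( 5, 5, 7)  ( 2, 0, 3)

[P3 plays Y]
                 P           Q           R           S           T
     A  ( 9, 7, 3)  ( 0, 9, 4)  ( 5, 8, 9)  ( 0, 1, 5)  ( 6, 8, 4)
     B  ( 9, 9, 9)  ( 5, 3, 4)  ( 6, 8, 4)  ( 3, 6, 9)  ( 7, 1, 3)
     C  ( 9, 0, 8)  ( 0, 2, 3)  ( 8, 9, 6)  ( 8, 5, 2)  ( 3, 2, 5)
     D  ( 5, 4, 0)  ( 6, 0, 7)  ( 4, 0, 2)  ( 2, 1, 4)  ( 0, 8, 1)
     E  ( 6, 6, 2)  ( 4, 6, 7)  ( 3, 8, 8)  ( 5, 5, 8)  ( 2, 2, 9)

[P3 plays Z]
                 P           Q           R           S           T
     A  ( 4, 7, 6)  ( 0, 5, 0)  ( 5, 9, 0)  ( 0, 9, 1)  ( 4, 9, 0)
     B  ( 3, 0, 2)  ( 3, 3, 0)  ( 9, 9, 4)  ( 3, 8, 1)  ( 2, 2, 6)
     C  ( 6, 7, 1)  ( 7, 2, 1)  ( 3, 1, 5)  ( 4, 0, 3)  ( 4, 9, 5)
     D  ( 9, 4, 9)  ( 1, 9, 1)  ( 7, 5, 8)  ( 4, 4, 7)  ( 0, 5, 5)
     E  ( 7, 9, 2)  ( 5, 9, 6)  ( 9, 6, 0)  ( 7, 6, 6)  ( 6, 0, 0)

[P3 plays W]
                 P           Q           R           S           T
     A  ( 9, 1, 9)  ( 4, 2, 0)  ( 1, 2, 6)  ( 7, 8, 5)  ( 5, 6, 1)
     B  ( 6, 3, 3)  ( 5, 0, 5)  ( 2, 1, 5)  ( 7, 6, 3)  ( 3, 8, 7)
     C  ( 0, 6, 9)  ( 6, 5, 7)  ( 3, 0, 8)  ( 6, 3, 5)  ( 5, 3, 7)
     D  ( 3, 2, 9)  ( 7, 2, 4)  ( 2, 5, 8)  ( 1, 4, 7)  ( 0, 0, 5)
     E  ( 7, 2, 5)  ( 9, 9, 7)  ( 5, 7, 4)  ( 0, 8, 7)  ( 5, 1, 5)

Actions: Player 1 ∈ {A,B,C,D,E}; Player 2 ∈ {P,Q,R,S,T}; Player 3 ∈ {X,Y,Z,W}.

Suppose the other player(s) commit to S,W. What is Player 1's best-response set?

argmax u_1 = {A,B}

u_1(A vs S,W) = 7
u_1(B vs S,W) = 7
u_1(C vs S,W) = 6
u_1(D vs S,W) = 1
u_1(E vs S,W) = 0
max payoff 7 at {A,B}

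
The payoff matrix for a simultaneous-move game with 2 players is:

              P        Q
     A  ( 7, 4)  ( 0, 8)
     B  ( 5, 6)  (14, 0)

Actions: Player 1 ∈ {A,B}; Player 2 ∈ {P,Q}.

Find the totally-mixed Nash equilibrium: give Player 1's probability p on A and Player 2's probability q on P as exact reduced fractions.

P1 indiff ⇒ q·7+(1-q)·0 = q·5+(1-q)·14 ⇒ q(2) = (1-q)(14) ⇒ q = 7/8
P2 indiff ⇒ p·4+(1-p)·6 = p·8+(1-p)·0 ⇒ p(-4) = (1-p)(-6) ⇒ p = 3/5

P1 mixes 3/5 on A; P2 mixes 7/8 on P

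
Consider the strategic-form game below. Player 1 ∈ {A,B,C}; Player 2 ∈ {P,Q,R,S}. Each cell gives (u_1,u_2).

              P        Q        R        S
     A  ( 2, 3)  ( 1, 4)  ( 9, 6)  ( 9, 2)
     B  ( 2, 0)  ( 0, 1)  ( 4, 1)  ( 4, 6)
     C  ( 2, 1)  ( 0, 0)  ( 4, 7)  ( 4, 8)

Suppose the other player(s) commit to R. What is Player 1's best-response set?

argmax u_1 = {A}

u_1(A vs R) = 9
u_1(B vs R) = 4
u_1(C vs R) = 4
max payoff 9 at {A}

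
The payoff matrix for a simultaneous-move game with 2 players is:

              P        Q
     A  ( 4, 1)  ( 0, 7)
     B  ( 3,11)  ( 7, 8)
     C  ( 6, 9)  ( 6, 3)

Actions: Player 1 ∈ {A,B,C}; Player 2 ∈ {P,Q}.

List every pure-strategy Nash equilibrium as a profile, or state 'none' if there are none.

(A,P): not NE [P1→C gives 6>4; P2→Q gives 7>1]
(A,Q): not NE [P1→B gives 7>0]
(B,P): not NE [P1→C gives 6>3]
(B,Q): not NE [P2→P gives 11>8]
(C,P): NE
(C,Q): not NE [P1→B gives 7>6; P2→P gives 9>3]

Nash profiles: (C,P)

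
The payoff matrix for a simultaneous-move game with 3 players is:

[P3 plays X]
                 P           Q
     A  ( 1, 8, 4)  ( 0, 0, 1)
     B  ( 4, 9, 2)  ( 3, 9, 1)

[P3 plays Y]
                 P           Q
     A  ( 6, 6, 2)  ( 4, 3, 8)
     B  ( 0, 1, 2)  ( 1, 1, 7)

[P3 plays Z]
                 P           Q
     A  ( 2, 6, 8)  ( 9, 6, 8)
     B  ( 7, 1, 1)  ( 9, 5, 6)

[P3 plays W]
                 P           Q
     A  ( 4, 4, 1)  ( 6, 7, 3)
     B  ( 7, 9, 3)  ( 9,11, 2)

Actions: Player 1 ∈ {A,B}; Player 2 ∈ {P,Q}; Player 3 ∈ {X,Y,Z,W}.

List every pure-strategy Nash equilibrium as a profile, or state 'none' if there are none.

PSNE = {(A,Q,Z)}

(A,P,X): not NE [P1→B gives 4>1; P3→Z gives 8>4]
(A,P,Y): not NE [P3→Z gives 8>2]
(A,P,Z): not NE [P1→B gives 7>2]
(A,P,W): not NE [P1→B gives 7>4; P2→Q gives 7>4; P3→Z gives 8>1]
(A,Q,X): not NE [P1→B gives 3>0; P2→P gives 8>0; P3→Z gives 8>1]
(A,Q,Y): not NE [P2→P gives 6>3]
(A,Q,Z): NE
(A,Q,W): not NE [P1→B gives 9>6; P3→Z gives 8>3]
(B,P,X): not NE [P3→W gives 3>2]
(B,P,Y): not NE [P1→A gives 6>0; P3→W gives 3>2]
(B,P,Z): not NE [P2→Q gives 5>1; P3→W gives 3>1]
(B,P,W): not NE [P2→Q gives 11>9]
(B,Q,X): not NE [P3→Y gives 7>1]
(B,Q,Y): not NE [P1→A gives 4>1]
(B,Q,Z): not NE [P3→Y gives 7>6]
(B,Q,W): not NE [P3→Y gives 7>2]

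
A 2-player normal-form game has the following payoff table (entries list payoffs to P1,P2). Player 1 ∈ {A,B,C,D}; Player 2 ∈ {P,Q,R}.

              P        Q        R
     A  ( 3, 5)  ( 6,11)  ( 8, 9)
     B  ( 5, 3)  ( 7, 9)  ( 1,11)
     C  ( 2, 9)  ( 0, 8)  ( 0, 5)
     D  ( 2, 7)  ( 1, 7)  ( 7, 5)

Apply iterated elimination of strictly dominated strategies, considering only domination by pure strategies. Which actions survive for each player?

Survivors P1:{A,B} P2:{Q,R}

P1 drop C (A beats it: P:3>2 Q:6>0 R:8>0)
P1 drop D (A beats it: P:3>2 Q:6>1 R:8>7)
P2 drop P (Q beats it: A:11>5 B:9>3)
P1→{A,B} P2→{Q,R}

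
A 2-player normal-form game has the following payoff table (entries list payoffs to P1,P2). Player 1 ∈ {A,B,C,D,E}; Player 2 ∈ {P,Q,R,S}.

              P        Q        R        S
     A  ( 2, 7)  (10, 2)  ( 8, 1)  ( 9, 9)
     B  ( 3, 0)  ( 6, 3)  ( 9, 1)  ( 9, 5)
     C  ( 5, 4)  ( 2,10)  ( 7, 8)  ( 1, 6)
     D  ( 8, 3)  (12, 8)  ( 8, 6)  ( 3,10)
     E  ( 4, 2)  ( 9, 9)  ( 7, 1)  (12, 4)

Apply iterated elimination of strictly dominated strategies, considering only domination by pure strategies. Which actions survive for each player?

Remaining: P1:{A,D,E} P2:{Q,S}

P1 drop C (D beats it: P:8>5 Q:12>2 R:8>7 S:3>1)
P2 drop P (S beats it: A:9>7 B:5>0 D:10>3 E:4>2)
P2 drop R (Q beats it: A:2>1 B:3>1 D:8>6 E:9>1)
P1 drop B (E beats it: Q:9>6 S:12>9)
P1→{A,D,E} P2→{Q,S}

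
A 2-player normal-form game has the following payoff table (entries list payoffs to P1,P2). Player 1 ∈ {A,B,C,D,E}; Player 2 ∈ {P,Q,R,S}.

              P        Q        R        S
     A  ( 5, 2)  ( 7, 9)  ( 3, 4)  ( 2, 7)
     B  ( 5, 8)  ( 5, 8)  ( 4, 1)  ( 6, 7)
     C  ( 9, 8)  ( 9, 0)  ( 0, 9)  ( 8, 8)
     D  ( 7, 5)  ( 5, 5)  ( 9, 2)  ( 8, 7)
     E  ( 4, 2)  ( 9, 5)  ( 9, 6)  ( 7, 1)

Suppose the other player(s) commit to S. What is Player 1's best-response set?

P1 best: {C,D}

u_1(A vs S) = 2
u_1(B vs S) = 6
u_1(C vs S) = 8
u_1(D vs S) = 8
u_1(E vs S) = 7
max payoff 8 at {C,D}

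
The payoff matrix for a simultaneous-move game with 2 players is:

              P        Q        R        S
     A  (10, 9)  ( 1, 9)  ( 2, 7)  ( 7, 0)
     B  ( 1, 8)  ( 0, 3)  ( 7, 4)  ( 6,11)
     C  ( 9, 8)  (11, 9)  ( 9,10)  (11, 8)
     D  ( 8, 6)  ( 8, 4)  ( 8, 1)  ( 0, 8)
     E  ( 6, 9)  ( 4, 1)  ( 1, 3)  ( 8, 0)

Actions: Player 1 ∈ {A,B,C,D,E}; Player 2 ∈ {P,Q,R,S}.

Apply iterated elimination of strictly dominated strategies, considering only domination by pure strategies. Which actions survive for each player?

IESDS → P1:{A,C} P2:{P,Q,R}

P1 drop B (C beats it: P:9>1 Q:11>0 R:9>7 S:11>6)
P1 drop D (C beats it: P:9>8 Q:11>8 R:9>8 S:11>0)
P1 drop E (C beats it: P:9>6 Q:11>4 R:9>1 S:11>8)
P2 drop S (Q beats it: A:9>0 C:9>8)
P1→{A,C} P2→{P,Q,R}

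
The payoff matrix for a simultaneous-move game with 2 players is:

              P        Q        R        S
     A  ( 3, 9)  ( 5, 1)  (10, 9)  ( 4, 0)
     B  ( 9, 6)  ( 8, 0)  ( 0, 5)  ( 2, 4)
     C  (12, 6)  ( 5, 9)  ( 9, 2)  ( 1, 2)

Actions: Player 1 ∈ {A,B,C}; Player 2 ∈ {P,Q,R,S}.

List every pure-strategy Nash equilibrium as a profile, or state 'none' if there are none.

(A,P): not NE [P1→C gives 12>3]
(A,Q): not NE [P1→B gives 8>5; P2→R gives 9>1]
(A,R): NE
(A,S): not NE [P2→R gives 9>0]
(B,P): not NE [P1→C gives 12>9]
(B,Q): not NE [P2→P gives 6>0]
(B,R): not NE [P1→A gives 10>0; P2→P gives 6>5]
(B,S): not NE [P1→A gives 4>2; P2→P gives 6>4]
(C,P): not NE [P2→Q gives 9>6]
(C,Q): not NE [P1→B gives 8>5]
(C,R): not NE [P1→A gives 10>9; P2→Q gives 9>2]
(C,S): not NE [P1→A gives 4>1; P2→Q gives 9>2]

PSNE = {(A,R)}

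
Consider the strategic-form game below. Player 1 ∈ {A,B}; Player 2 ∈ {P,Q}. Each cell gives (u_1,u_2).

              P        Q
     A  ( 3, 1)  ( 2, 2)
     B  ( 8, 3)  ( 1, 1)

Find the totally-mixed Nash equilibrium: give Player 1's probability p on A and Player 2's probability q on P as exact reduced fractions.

P1 mixes 2/3 on A; P2 mixes 1/6 on P

P1 indiff ⇒ q·3+(1-q)·2 = q·8+(1-q)·1 ⇒ q(-5) = (1-q)(-1) ⇒ q = 1/6
P2 indiff ⇒ p·1+(1-p)·3 = p·2+(1-p)·1 ⇒ p(-1) = (1-p)(-2) ⇒ p = 2/3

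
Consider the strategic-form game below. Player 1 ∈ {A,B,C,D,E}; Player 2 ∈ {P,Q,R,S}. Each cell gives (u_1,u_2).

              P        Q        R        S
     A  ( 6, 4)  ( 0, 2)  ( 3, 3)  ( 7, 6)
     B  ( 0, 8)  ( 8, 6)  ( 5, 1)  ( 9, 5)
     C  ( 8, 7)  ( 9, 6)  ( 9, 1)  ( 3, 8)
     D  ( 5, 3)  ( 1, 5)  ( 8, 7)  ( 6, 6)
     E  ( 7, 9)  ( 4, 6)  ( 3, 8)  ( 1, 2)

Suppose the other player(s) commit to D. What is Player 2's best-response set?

argmax u_2 = {R}

u_2(P vs D) = 3
u_2(Q vs D) = 5
u_2(R vs D) = 7
u_2(S vs D) = 6
max payoff 7 at {R}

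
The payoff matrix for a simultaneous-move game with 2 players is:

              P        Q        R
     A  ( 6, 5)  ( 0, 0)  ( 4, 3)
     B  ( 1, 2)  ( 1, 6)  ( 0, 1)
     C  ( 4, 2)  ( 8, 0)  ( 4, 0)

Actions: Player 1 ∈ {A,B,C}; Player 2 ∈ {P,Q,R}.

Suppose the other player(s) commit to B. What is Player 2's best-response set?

argmax u_2 = {Q}

u_2(P vs B) = 2
u_2(Q vs B) = 6
u_2(R vs B) = 1
max payoff 6 at {Q}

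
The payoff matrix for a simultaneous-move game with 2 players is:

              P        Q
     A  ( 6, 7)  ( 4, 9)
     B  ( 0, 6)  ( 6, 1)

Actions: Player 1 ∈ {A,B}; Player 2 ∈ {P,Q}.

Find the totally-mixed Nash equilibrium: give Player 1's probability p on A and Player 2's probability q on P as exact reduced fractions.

p=5/7, q=1/4

P1 indiff ⇒ q·6+(1-q)·4 = q·0+(1-q)·6 ⇒ q(6) = (1-q)(2) ⇒ q = 1/4
P2 indiff ⇒ p·7+(1-p)·6 = p·9+(1-p)·1 ⇒ p(-2) = (1-p)(-5) ⇒ p = 5/7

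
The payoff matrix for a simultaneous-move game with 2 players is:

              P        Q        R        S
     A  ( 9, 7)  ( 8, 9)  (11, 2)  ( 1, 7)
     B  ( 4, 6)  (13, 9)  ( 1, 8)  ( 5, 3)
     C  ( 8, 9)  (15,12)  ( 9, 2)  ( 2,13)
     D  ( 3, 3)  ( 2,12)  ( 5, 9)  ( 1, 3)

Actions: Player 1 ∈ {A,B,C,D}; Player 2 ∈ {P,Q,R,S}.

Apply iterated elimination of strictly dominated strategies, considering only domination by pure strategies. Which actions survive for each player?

IESDS → P1:{B,C} P2:{Q,S}

P1 drop D (C beats it: P:8>3 Q:15>2 R:9>5 S:2>1)
P2 drop P (Q beats it: A:9>7 B:9>6 C:12>9)
P2 drop R (Q beats it: A:9>2 B:9>8 C:12>2)
P1 drop A (B beats it: Q:13>8 S:5>1)
P1→{B,C} P2→{Q,S}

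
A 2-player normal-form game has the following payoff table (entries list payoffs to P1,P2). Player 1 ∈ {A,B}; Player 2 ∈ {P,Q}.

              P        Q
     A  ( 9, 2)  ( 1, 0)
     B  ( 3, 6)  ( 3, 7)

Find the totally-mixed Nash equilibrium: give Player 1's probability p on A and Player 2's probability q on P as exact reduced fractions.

(p,q) = (1/3, 1/4)

P1 indiff ⇒ q·9+(1-q)·1 = q·3+(1-q)·3 ⇒ q(6) = (1-q)(2) ⇒ q = 1/4
P2 indiff ⇒ p·2+(1-p)·6 = p·0+(1-p)·7 ⇒ p(2) = (1-p)(1) ⇒ p = 1/3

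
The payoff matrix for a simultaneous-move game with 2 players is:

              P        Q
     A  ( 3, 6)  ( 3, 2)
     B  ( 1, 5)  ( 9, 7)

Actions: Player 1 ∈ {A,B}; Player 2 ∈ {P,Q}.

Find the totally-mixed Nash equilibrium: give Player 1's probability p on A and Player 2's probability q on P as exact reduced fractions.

(p,q) = (1/3, 3/4)

P1 indiff ⇒ q·3+(1-q)·3 = q·1+(1-q)·9 ⇒ q(2) = (1-q)(6) ⇒ q = 3/4
P2 indiff ⇒ p·6+(1-p)·5 = p·2+(1-p)·7 ⇒ p(4) = (1-p)(2) ⇒ p = 1/3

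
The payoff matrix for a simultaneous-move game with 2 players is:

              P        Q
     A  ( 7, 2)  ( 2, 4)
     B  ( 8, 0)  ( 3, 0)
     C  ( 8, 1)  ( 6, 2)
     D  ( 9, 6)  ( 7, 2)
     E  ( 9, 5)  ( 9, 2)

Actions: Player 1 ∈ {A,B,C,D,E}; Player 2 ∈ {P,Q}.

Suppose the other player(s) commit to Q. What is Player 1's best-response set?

u_1(A vs Q) = 2
u_1(B vs Q) = 3
u_1(C vs Q) = 6
u_1(D vs Q) = 7
u_1(E vs Q) = 9
max payoff 9 at {E}

P1 best: {E}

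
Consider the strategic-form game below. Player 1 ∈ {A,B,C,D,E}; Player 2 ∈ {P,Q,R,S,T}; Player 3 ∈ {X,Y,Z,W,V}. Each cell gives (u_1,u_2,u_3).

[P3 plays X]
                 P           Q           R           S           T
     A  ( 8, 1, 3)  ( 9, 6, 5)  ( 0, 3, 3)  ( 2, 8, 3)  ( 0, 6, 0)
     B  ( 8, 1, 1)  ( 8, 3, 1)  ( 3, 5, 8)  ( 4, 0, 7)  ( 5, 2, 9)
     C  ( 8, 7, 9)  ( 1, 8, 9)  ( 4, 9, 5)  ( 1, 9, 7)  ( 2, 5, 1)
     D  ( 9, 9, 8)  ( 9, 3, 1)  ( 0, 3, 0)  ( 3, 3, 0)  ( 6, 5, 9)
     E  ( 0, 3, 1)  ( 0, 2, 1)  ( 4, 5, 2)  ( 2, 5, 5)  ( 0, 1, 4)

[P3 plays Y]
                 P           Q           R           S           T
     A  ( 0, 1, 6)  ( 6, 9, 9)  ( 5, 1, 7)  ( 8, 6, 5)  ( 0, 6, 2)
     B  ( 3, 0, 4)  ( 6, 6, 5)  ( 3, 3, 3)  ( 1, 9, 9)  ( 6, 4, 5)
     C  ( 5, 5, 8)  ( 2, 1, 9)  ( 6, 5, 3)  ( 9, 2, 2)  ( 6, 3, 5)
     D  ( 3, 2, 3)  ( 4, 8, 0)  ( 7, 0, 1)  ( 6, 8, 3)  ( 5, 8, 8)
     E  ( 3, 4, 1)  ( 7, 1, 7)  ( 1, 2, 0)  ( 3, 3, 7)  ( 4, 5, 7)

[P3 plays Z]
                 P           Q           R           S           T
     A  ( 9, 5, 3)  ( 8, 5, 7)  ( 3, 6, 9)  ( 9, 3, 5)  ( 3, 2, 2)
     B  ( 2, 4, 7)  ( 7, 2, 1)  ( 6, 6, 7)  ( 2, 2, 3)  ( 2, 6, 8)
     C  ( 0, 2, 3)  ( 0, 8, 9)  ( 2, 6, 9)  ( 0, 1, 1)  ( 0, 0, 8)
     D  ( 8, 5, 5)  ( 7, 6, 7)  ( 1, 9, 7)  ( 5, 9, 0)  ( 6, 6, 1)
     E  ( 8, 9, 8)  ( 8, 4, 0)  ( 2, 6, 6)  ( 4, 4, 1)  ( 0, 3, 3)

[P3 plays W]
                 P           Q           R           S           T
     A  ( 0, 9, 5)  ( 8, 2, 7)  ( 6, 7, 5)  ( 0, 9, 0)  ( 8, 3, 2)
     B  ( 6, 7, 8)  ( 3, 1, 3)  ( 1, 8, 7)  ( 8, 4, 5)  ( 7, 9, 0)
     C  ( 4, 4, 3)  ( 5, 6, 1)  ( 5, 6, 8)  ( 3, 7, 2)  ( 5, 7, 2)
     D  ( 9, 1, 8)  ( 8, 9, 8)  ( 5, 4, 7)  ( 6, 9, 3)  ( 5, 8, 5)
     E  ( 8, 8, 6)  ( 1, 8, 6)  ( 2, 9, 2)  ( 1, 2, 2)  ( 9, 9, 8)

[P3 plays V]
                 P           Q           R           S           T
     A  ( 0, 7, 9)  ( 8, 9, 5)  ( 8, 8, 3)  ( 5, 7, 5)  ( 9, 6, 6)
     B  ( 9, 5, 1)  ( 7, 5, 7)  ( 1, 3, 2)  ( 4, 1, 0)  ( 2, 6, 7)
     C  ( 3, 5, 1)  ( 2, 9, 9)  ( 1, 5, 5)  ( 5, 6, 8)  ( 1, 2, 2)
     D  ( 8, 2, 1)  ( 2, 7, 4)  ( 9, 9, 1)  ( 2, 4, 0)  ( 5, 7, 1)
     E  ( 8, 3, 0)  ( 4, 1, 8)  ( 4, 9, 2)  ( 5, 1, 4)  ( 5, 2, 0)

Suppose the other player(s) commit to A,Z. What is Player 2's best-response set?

u_2(P vs A,Z) = 5
u_2(Q vs A,Z) = 5
u_2(R vs A,Z) = 6
u_2(S vs A,Z) = 3
u_2(T vs A,Z) = 2
max payoff 6 at {R}

BR_2 = {R}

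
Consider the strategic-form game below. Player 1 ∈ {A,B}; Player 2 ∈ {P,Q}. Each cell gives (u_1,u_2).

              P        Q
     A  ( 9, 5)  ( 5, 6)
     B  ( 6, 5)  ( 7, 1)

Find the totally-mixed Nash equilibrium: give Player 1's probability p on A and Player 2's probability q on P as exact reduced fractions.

(p,q) = (4/5, 2/5)

P1 indiff ⇒ q·9+(1-q)·5 = q·6+(1-q)·7 ⇒ q(3) = (1-q)(2) ⇒ q = 2/5
P2 indiff ⇒ p·5+(1-p)·5 = p·6+(1-p)·1 ⇒ p(-1) = (1-p)(-4) ⇒ p = 4/5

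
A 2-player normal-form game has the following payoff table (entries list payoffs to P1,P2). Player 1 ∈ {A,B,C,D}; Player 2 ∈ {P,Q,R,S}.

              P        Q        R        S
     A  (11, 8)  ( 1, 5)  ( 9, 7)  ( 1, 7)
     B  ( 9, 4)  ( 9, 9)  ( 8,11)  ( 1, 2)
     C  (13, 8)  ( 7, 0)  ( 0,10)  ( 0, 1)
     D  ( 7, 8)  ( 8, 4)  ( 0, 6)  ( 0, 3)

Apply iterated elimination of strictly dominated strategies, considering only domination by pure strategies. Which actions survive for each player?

Remaining: P1:{A,C} P2:{P,R}

P1 drop D (B beats it: P:9>7 Q:9>8 R:8>0 S:1>0)
P2 drop Q (R beats it: A:7>5 B:11>9 C:10>0)
P2 drop S (P beats it: A:8>7 B:4>2 C:8>1)
P1 drop B (A beats it: P:11>9 R:9>8)
P1→{A,C} P2→{P,R}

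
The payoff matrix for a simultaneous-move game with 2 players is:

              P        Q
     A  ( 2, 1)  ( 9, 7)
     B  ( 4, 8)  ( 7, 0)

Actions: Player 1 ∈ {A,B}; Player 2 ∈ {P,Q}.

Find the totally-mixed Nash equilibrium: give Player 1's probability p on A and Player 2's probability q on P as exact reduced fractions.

P1 indiff ⇒ q·2+(1-q)·9 = q·4+(1-q)·7 ⇒ q(-2) = (1-q)(-2) ⇒ q = 1/2
P2 indiff ⇒ p·1+(1-p)·8 = p·7+(1-p)·0 ⇒ p(-6) = (1-p)(-8) ⇒ p = 4/7

p=4/7, q=1/2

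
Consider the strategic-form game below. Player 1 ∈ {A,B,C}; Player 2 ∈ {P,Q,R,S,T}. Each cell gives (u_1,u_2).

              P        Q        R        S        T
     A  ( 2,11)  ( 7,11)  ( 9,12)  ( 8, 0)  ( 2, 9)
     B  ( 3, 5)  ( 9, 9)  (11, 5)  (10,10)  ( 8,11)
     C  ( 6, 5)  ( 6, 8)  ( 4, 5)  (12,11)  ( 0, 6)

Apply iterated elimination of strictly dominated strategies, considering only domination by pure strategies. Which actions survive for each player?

P1 drop A (B beats it: P:3>2 Q:9>7 R:11>9 S:10>8 T:8>2)
P2 drop P (Q beats it: B:9>5 C:8>5)
P2 drop Q (S beats it: B:10>9 C:11>8)
P2 drop R (S beats it: B:10>5 C:11>5)
P1→{B,C} P2→{S,T}

IESDS → P1:{B,C} P2:{S,T}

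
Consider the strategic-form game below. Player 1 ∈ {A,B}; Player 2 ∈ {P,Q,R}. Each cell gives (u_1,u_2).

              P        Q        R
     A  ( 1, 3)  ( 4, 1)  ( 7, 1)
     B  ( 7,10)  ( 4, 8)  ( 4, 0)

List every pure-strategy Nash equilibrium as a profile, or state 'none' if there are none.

(A,P): not NE [P1→B gives 7>1]
(A,Q): not NE [P2→P gives 3>1]
(A,R): not NE [P2→P gives 3>1]
(B,P): NE
(B,Q): not NE [P2→P gives 10>8]
(B,R): not NE [P1→A gives 7>4; P2→P gives 10>0]

Nash profiles: (B,P)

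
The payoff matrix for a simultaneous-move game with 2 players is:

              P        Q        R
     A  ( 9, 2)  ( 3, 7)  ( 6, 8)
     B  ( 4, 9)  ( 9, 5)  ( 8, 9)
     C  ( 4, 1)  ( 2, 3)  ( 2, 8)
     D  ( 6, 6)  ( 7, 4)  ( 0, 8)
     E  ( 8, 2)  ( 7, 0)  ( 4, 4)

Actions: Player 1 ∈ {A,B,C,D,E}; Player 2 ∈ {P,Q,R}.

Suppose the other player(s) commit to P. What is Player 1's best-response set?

BR_1 = {A}

u_1(A vs P) = 9
u_1(B vs P) = 4
u_1(C vs P) = 4
u_1(D vs P) = 6
u_1(E vs P) = 8
max payoff 9 at {A}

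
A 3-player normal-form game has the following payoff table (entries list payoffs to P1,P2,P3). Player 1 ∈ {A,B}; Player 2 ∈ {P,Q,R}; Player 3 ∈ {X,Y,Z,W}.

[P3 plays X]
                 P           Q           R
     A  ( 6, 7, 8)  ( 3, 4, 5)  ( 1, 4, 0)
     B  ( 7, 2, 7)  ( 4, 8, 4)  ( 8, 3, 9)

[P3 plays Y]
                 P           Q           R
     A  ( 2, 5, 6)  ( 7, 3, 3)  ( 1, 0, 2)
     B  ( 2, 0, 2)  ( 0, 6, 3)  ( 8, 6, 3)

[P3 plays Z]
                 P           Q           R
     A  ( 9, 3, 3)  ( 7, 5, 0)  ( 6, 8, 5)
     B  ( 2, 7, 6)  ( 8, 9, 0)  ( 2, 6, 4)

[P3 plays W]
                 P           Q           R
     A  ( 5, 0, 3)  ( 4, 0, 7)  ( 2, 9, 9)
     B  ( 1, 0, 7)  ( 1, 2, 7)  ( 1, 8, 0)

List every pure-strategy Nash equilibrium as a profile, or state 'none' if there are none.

(A,P,X): not NE [P1→B gives 7>6]
(A,P,Y): not NE [P3→X gives 8>6]
(A,P,Z): not NE [P2→R gives 8>3; P3→X gives 8>3]
(A,P,W): not NE [P2→R gives 9>0; P3→X gives 8>3]
(A,Q,X): not NE [P1→B gives 4>3; P2→P gives 7>4; P3→W gives 7>5]
(A,Q,Y): not NE [P2→P gives 5>3; P3→W gives 7>3]
(A,Q,Z): not NE [P1→B gives 8>7; P2→R gives 8>5; P3→W gives 7>0]
(A,Q,W): not NE [P2→R gives 9>0]
(A,R,X): not NE [P1→B gives 8>1; P2→P gives 7>4; P3→W gives 9>0]
(A,R,Y): not NE [P1→B gives 8>1; P2→P gives 5>0; P3→W gives 9>2]
(A,R,Z): not NE [P3→W gives 9>5]
(A,R,W): NE
(B,P,X): not NE [P2→Q gives 8>2]
(B,P,Y): not NE [P2→R gives 6>0; P3→W gives 7>2]
(B,P,Z): not NE [P1→A gives 9>2; P2→Q gives 9>7; P3→W gives 7>6]
(B,P,W): not NE [P1→A gives 5>1; P2→R gives 8>0]
(B,Q,X): not NE [P3→W gives 7>4]
(B,Q,Y): not NE [P1→A gives 7>0; P3→W gives 7>3]
(B,Q,Z): not NE [P3→W gives 7>0]
(B,Q,W): not NE [P1→A gives 4>1; P2→R gives 8>2]
(B,R,X): not NE [P2→Q gives 8>3]
(B,R,Y): not NE [P3→X gives 9>3]
(B,R,Z): not NE [P1→A gives 6>2; P2→Q gives 9>6; P3→X gives 9>4]
(B,R,W): not NE [P1→A gives 2>1; P3→X gives 9>0]

NE set: (A,R,W)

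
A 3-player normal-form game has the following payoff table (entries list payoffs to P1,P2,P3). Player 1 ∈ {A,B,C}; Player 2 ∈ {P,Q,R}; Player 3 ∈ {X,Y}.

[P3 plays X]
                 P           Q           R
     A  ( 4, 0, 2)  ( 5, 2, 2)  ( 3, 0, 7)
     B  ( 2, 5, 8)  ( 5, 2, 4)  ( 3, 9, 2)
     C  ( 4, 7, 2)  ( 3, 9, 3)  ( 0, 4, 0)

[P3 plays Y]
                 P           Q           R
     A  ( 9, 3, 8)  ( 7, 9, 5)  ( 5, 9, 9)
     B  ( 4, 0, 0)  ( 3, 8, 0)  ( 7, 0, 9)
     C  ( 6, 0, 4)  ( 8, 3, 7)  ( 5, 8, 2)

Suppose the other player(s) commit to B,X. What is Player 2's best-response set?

u_2(P vs B,X) = 5
u_2(Q vs B,X) = 2
u_2(R vs B,X) = 9
max payoff 9 at {R}

argmax u_2 = {R}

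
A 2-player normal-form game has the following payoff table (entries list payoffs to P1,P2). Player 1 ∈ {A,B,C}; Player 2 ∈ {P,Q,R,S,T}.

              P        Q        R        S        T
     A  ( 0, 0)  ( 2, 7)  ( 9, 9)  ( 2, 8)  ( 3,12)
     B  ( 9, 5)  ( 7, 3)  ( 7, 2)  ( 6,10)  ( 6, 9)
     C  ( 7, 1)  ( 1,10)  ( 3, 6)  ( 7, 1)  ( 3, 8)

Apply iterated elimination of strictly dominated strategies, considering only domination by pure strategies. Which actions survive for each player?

Remaining: P1:{B,C} P2:{Q,S,T}

P2 drop P (T beats it: A:12>0 B:9>5 C:8>1)
P2 drop R (T beats it: A:12>9 B:9>2 C:8>6)
P1 drop A (B beats it: Q:7>2 S:6>2 T:6>3)
P1→{B,C} P2→{Q,S,T}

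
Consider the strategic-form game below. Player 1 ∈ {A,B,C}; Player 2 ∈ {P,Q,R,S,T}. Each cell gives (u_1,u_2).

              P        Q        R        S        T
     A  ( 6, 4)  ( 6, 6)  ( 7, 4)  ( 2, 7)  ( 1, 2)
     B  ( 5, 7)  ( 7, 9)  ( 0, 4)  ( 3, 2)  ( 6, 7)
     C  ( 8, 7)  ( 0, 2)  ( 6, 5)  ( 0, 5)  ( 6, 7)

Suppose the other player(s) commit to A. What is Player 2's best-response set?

u_2(P vs A) = 4
u_2(Q vs A) = 6
u_2(R vs A) = 4
u_2(S vs A) = 7
u_2(T vs A) = 2
max payoff 7 at {S}

argmax u_2 = {S}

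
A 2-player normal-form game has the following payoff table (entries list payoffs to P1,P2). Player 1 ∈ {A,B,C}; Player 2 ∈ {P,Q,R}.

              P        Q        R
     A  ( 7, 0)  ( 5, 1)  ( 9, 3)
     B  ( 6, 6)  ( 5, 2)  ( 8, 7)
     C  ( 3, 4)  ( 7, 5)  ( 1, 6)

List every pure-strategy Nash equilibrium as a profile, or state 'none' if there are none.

(A,P): not NE [P2→R gives 3>0]
(A,Q): not NE [P1→C gives 7>5; P2→R gives 3>1]
(A,R): NE
(B,P): not NE [P1→A gives 7>6; P2→R gives 7>6]
(B,Q): not NE [P1→C gives 7>5; P2→R gives 7>2]
(B,R): not NE [P1→A gives 9>8]
(C,P): not NE [P1→A gives 7>3; P2→R gives 6>4]
(C,Q): not NE [P2→R gives 6>5]
(C,R): not NE [P1→A gives 9>1]

Nash profiles: (A,R)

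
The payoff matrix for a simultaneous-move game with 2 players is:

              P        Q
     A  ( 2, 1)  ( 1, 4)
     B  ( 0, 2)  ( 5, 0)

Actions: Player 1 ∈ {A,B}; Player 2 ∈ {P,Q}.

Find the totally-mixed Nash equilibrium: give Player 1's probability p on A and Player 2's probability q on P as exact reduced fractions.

P1 indiff ⇒ q·2+(1-q)·1 = q·0+(1-q)·5 ⇒ q(2) = (1-q)(4) ⇒ q = 2/3
P2 indiff ⇒ p·1+(1-p)·2 = p·4+(1-p)·0 ⇒ p(-3) = (1-p)(-2) ⇒ p = 2/5

(p,q) = (2/5, 2/3)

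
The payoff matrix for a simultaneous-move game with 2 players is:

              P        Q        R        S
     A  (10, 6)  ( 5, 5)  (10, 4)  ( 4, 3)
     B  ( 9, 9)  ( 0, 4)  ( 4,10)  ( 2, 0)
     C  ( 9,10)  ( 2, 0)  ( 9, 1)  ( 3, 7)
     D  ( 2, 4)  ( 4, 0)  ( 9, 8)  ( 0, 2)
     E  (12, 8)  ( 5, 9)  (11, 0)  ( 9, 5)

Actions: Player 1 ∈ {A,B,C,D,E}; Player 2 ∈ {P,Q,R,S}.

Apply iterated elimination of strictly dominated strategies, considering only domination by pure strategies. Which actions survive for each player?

P1 drop B (A beats it: P:10>9 Q:5>0 R:10>4 S:4>2)
P1 drop C (A beats it: P:10>9 Q:5>2 R:10>9 S:4>3)
P1 drop D (A beats it: P:10>2 Q:5>4 R:10>9 S:4>0)
P2 drop R (P beats it: A:6>4 E:8>0)
P2 drop S (P beats it: A:6>3 E:8>5)
P1→{A,E} P2→{P,Q}

Remaining: P1:{A,E} P2:{P,Q}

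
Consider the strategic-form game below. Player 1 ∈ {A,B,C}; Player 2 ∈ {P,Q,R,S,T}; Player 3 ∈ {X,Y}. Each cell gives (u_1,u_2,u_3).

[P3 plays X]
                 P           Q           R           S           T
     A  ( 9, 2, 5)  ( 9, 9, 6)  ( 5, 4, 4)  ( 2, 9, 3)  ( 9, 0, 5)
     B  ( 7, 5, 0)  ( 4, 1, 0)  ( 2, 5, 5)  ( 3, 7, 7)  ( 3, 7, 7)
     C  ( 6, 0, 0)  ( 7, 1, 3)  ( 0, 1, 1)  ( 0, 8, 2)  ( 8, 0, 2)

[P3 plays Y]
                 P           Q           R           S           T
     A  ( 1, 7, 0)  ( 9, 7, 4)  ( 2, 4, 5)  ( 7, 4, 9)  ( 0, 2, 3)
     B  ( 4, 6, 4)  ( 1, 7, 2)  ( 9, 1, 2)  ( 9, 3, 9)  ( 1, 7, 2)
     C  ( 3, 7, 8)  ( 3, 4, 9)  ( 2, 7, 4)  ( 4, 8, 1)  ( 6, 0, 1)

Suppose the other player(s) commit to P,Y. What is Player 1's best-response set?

P1 best: {B}

u_1(A vs P,Y) = 1
u_1(B vs P,Y) = 4
u_1(C vs P,Y) = 3
max payoff 4 at {B}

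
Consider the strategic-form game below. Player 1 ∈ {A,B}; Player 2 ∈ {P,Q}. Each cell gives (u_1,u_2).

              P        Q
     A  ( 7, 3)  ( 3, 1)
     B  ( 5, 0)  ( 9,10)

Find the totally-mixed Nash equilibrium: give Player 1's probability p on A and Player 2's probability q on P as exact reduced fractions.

p=5/6, q=3/4

P1 indiff ⇒ q·7+(1-q)·3 = q·5+(1-q)·9 ⇒ q(2) = (1-q)(6) ⇒ q = 3/4
P2 indiff ⇒ p·3+(1-p)·0 = p·1+(1-p)·10 ⇒ p(2) = (1-p)(10) ⇒ p = 5/6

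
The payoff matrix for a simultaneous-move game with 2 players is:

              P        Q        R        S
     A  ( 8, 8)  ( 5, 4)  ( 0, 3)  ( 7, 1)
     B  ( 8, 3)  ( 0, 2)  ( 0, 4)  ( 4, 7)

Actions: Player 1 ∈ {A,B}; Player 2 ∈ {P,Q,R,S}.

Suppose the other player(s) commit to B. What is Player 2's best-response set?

P2 best: {S}

u_2(P vs B) = 3
u_2(Q vs B) = 2
u_2(R vs B) = 4
u_2(S vs B) = 7
max payoff 7 at {S}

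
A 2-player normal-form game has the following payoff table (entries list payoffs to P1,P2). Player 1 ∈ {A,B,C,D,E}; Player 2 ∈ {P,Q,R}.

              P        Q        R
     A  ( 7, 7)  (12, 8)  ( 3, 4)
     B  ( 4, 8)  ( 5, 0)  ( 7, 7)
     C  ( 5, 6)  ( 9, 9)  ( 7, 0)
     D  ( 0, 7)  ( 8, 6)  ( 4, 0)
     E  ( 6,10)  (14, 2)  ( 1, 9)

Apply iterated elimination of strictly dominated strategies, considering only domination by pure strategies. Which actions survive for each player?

P1 drop D (C beats it: P:5>0 Q:9>8 R:7>4)
P2 drop R (P beats it: A:7>4 B:8>7 C:6>0 E:10>9)
P1 drop B (A beats it: P:7>4 Q:12>5)
P1 drop C (A beats it: P:7>5 Q:12>9)
P1→{A,E} P2→{P,Q}

Remaining: P1:{A,E} P2:{P,Q}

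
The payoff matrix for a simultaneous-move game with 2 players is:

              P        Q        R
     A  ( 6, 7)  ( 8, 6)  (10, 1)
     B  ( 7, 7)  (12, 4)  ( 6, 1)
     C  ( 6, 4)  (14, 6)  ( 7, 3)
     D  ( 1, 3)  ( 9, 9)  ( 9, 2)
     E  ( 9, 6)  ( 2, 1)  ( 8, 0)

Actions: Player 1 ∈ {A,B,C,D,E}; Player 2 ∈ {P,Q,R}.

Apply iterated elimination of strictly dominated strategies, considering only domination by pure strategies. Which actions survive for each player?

IESDS → P1:{B,C,E} P2:{P,Q}

P2 drop R (P beats it: A:7>1 B:7>1 C:4>3 D:3>2 E:6>0)
P1 drop A (B beats it: P:7>6 Q:12>8)
P1 drop D (B beats it: P:7>1 Q:12>9)
P1→{B,C,E} P2→{P,Q}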